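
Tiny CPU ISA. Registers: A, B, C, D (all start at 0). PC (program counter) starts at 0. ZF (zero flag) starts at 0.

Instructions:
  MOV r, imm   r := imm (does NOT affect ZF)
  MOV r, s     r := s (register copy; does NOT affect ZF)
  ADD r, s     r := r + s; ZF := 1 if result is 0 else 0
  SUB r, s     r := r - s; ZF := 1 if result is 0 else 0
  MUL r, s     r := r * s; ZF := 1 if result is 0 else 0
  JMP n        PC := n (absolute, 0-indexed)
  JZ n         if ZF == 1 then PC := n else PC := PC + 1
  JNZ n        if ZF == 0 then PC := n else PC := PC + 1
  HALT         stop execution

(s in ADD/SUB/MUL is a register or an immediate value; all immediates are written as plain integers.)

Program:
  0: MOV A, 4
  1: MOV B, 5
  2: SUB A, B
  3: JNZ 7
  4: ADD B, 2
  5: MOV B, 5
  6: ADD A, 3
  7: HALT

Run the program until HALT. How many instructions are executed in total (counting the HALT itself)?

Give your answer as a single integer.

Answer: 5

Derivation:
Step 1: PC=0 exec 'MOV A, 4'. After: A=4 B=0 C=0 D=0 ZF=0 PC=1
Step 2: PC=1 exec 'MOV B, 5'. After: A=4 B=5 C=0 D=0 ZF=0 PC=2
Step 3: PC=2 exec 'SUB A, B'. After: A=-1 B=5 C=0 D=0 ZF=0 PC=3
Step 4: PC=3 exec 'JNZ 7'. After: A=-1 B=5 C=0 D=0 ZF=0 PC=7
Step 5: PC=7 exec 'HALT'. After: A=-1 B=5 C=0 D=0 ZF=0 PC=7 HALTED
Total instructions executed: 5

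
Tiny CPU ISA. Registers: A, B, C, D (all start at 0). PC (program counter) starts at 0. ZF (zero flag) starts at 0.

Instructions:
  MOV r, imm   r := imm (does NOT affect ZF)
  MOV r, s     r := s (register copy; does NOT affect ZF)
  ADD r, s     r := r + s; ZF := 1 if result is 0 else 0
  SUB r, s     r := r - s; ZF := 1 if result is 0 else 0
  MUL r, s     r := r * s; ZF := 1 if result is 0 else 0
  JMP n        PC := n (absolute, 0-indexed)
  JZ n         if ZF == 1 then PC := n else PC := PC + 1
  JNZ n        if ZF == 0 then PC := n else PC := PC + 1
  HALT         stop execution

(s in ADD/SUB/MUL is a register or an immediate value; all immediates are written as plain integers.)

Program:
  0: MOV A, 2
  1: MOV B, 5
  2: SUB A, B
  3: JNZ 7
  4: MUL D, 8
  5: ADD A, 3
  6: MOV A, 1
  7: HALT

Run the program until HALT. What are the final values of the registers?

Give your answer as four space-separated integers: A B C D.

Step 1: PC=0 exec 'MOV A, 2'. After: A=2 B=0 C=0 D=0 ZF=0 PC=1
Step 2: PC=1 exec 'MOV B, 5'. After: A=2 B=5 C=0 D=0 ZF=0 PC=2
Step 3: PC=2 exec 'SUB A, B'. After: A=-3 B=5 C=0 D=0 ZF=0 PC=3
Step 4: PC=3 exec 'JNZ 7'. After: A=-3 B=5 C=0 D=0 ZF=0 PC=7
Step 5: PC=7 exec 'HALT'. After: A=-3 B=5 C=0 D=0 ZF=0 PC=7 HALTED

Answer: -3 5 0 0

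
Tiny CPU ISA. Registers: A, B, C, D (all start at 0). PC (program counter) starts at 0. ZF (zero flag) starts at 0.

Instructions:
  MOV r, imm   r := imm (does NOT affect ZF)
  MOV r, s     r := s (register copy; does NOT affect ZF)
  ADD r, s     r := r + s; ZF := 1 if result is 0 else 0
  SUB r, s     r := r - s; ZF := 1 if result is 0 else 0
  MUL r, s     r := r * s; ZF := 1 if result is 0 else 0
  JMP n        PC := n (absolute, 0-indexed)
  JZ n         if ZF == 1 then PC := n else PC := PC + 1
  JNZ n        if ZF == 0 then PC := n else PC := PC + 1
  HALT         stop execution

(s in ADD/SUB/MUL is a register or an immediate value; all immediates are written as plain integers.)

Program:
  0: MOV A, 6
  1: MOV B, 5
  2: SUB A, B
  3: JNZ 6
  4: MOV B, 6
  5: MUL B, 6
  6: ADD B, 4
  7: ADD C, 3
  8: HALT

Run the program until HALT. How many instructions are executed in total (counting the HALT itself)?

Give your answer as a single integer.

Answer: 7

Derivation:
Step 1: PC=0 exec 'MOV A, 6'. After: A=6 B=0 C=0 D=0 ZF=0 PC=1
Step 2: PC=1 exec 'MOV B, 5'. After: A=6 B=5 C=0 D=0 ZF=0 PC=2
Step 3: PC=2 exec 'SUB A, B'. After: A=1 B=5 C=0 D=0 ZF=0 PC=3
Step 4: PC=3 exec 'JNZ 6'. After: A=1 B=5 C=0 D=0 ZF=0 PC=6
Step 5: PC=6 exec 'ADD B, 4'. After: A=1 B=9 C=0 D=0 ZF=0 PC=7
Step 6: PC=7 exec 'ADD C, 3'. After: A=1 B=9 C=3 D=0 ZF=0 PC=8
Step 7: PC=8 exec 'HALT'. After: A=1 B=9 C=3 D=0 ZF=0 PC=8 HALTED
Total instructions executed: 7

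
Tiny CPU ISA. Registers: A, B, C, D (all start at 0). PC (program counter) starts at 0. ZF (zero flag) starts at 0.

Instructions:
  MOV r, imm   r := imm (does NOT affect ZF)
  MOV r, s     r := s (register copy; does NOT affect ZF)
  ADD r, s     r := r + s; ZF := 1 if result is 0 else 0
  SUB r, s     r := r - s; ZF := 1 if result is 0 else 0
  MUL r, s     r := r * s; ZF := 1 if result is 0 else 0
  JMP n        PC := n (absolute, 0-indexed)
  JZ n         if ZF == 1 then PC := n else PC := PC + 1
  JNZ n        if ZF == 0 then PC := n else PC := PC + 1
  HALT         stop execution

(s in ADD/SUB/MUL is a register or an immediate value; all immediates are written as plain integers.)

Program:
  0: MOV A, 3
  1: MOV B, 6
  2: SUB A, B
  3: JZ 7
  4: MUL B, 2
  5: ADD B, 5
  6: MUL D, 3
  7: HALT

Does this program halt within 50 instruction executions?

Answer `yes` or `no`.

Answer: yes

Derivation:
Step 1: PC=0 exec 'MOV A, 3'. After: A=3 B=0 C=0 D=0 ZF=0 PC=1
Step 2: PC=1 exec 'MOV B, 6'. After: A=3 B=6 C=0 D=0 ZF=0 PC=2
Step 3: PC=2 exec 'SUB A, B'. After: A=-3 B=6 C=0 D=0 ZF=0 PC=3
Step 4: PC=3 exec 'JZ 7'. After: A=-3 B=6 C=0 D=0 ZF=0 PC=4
Step 5: PC=4 exec 'MUL B, 2'. After: A=-3 B=12 C=0 D=0 ZF=0 PC=5
Step 6: PC=5 exec 'ADD B, 5'. After: A=-3 B=17 C=0 D=0 ZF=0 PC=6
Step 7: PC=6 exec 'MUL D, 3'. After: A=-3 B=17 C=0 D=0 ZF=1 PC=7
Step 8: PC=7 exec 'HALT'. After: A=-3 B=17 C=0 D=0 ZF=1 PC=7 HALTED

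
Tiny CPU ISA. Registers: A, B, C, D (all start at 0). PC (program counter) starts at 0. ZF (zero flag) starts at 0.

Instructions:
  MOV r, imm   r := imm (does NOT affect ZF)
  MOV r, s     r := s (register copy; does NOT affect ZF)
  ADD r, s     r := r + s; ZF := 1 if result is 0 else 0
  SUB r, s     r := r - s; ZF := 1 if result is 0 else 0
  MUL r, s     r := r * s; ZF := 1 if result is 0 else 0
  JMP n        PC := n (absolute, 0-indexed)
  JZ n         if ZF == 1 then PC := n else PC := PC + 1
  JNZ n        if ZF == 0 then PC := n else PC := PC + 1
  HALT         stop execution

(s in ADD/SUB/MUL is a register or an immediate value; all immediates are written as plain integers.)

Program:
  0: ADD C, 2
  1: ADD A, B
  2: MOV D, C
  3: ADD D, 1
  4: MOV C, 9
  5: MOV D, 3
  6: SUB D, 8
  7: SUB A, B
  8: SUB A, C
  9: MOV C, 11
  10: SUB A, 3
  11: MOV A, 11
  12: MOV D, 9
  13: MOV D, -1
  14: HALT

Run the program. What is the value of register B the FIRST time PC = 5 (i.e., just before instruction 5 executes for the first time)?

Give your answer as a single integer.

Step 1: PC=0 exec 'ADD C, 2'. After: A=0 B=0 C=2 D=0 ZF=0 PC=1
Step 2: PC=1 exec 'ADD A, B'. After: A=0 B=0 C=2 D=0 ZF=1 PC=2
Step 3: PC=2 exec 'MOV D, C'. After: A=0 B=0 C=2 D=2 ZF=1 PC=3
Step 4: PC=3 exec 'ADD D, 1'. After: A=0 B=0 C=2 D=3 ZF=0 PC=4
Step 5: PC=4 exec 'MOV C, 9'. After: A=0 B=0 C=9 D=3 ZF=0 PC=5
First time PC=5: B=0

0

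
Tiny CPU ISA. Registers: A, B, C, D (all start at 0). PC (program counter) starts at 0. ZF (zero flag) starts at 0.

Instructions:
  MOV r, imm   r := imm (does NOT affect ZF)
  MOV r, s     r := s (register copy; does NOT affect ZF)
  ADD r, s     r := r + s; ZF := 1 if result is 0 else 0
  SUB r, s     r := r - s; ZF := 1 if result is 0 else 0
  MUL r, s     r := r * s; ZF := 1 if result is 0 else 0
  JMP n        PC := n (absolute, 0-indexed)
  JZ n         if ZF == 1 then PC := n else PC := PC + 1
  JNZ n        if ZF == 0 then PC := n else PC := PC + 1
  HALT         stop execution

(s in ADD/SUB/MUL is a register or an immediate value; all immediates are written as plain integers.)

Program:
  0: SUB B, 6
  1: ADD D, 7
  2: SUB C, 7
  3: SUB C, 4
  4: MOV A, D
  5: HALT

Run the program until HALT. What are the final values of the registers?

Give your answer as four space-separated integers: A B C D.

Step 1: PC=0 exec 'SUB B, 6'. After: A=0 B=-6 C=0 D=0 ZF=0 PC=1
Step 2: PC=1 exec 'ADD D, 7'. After: A=0 B=-6 C=0 D=7 ZF=0 PC=2
Step 3: PC=2 exec 'SUB C, 7'. After: A=0 B=-6 C=-7 D=7 ZF=0 PC=3
Step 4: PC=3 exec 'SUB C, 4'. After: A=0 B=-6 C=-11 D=7 ZF=0 PC=4
Step 5: PC=4 exec 'MOV A, D'. After: A=7 B=-6 C=-11 D=7 ZF=0 PC=5
Step 6: PC=5 exec 'HALT'. After: A=7 B=-6 C=-11 D=7 ZF=0 PC=5 HALTED

Answer: 7 -6 -11 7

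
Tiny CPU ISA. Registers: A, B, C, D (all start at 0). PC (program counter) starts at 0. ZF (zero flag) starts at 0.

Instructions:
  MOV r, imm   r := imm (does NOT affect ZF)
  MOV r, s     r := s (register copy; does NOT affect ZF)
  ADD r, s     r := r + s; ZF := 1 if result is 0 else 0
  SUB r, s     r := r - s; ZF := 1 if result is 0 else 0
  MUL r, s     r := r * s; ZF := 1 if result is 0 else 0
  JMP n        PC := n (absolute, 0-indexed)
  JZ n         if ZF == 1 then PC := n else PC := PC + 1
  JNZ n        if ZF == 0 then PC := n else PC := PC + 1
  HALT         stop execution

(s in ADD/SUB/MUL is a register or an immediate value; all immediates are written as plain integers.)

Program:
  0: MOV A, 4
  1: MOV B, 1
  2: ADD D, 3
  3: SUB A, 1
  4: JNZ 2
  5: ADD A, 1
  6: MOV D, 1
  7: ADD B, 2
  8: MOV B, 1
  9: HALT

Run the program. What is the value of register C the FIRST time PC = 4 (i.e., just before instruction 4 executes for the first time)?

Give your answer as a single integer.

Step 1: PC=0 exec 'MOV A, 4'. After: A=4 B=0 C=0 D=0 ZF=0 PC=1
Step 2: PC=1 exec 'MOV B, 1'. After: A=4 B=1 C=0 D=0 ZF=0 PC=2
Step 3: PC=2 exec 'ADD D, 3'. After: A=4 B=1 C=0 D=3 ZF=0 PC=3
Step 4: PC=3 exec 'SUB A, 1'. After: A=3 B=1 C=0 D=3 ZF=0 PC=4
First time PC=4: C=0

0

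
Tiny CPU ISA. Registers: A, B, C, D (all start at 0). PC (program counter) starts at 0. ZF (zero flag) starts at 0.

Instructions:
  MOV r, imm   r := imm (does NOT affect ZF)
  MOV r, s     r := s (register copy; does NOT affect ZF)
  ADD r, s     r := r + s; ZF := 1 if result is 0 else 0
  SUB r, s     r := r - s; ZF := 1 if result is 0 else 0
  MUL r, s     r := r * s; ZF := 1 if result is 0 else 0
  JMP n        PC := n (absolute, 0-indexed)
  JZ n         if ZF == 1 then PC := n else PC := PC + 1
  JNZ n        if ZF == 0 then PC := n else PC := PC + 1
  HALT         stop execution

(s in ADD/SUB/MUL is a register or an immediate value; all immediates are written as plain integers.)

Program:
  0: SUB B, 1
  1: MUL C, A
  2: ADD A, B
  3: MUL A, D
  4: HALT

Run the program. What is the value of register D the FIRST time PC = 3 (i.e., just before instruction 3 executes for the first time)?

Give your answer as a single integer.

Step 1: PC=0 exec 'SUB B, 1'. After: A=0 B=-1 C=0 D=0 ZF=0 PC=1
Step 2: PC=1 exec 'MUL C, A'. After: A=0 B=-1 C=0 D=0 ZF=1 PC=2
Step 3: PC=2 exec 'ADD A, B'. After: A=-1 B=-1 C=0 D=0 ZF=0 PC=3
First time PC=3: D=0

0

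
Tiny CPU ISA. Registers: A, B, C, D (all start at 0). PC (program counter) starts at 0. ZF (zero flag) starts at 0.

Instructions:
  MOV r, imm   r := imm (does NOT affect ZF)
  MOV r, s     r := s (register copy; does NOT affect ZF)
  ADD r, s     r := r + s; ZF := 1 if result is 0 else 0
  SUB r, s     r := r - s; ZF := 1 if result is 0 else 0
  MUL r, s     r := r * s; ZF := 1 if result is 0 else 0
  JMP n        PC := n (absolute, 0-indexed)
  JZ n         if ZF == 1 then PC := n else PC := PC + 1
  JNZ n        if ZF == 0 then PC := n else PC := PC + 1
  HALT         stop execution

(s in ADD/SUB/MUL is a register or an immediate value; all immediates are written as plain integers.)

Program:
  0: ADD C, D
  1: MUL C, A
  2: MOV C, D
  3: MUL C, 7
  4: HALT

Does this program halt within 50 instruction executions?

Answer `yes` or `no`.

Answer: yes

Derivation:
Step 1: PC=0 exec 'ADD C, D'. After: A=0 B=0 C=0 D=0 ZF=1 PC=1
Step 2: PC=1 exec 'MUL C, A'. After: A=0 B=0 C=0 D=0 ZF=1 PC=2
Step 3: PC=2 exec 'MOV C, D'. After: A=0 B=0 C=0 D=0 ZF=1 PC=3
Step 4: PC=3 exec 'MUL C, 7'. After: A=0 B=0 C=0 D=0 ZF=1 PC=4
Step 5: PC=4 exec 'HALT'. After: A=0 B=0 C=0 D=0 ZF=1 PC=4 HALTED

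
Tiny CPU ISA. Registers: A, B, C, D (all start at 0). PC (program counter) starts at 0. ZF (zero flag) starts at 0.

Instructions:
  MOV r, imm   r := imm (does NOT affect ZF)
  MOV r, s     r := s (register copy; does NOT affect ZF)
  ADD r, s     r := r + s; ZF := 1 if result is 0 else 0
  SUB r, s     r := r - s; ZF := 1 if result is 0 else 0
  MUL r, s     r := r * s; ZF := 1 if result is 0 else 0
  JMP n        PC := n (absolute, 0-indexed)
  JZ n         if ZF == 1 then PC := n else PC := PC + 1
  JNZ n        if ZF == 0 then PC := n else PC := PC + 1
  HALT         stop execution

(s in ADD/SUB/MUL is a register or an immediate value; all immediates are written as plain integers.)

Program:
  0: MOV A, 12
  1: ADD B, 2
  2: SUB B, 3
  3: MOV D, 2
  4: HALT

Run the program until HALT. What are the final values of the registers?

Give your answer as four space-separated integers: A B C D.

Step 1: PC=0 exec 'MOV A, 12'. After: A=12 B=0 C=0 D=0 ZF=0 PC=1
Step 2: PC=1 exec 'ADD B, 2'. After: A=12 B=2 C=0 D=0 ZF=0 PC=2
Step 3: PC=2 exec 'SUB B, 3'. After: A=12 B=-1 C=0 D=0 ZF=0 PC=3
Step 4: PC=3 exec 'MOV D, 2'. After: A=12 B=-1 C=0 D=2 ZF=0 PC=4
Step 5: PC=4 exec 'HALT'. After: A=12 B=-1 C=0 D=2 ZF=0 PC=4 HALTED

Answer: 12 -1 0 2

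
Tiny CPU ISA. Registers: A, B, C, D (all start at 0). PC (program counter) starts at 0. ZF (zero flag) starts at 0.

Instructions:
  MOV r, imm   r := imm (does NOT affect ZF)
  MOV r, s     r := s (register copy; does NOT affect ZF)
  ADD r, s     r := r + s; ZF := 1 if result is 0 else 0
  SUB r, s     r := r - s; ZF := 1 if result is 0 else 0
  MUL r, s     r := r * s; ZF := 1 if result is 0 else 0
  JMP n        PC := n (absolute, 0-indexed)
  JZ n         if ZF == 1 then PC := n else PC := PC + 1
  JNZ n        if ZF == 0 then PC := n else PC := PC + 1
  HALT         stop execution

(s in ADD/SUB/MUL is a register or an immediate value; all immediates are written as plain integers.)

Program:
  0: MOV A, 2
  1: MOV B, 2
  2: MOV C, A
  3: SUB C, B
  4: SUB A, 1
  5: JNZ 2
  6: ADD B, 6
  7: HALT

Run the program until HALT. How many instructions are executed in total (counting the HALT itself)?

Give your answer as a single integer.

Step 1: PC=0 exec 'MOV A, 2'. After: A=2 B=0 C=0 D=0 ZF=0 PC=1
Step 2: PC=1 exec 'MOV B, 2'. After: A=2 B=2 C=0 D=0 ZF=0 PC=2
Step 3: PC=2 exec 'MOV C, A'. After: A=2 B=2 C=2 D=0 ZF=0 PC=3
Step 4: PC=3 exec 'SUB C, B'. After: A=2 B=2 C=0 D=0 ZF=1 PC=4
Step 5: PC=4 exec 'SUB A, 1'. After: A=1 B=2 C=0 D=0 ZF=0 PC=5
Step 6: PC=5 exec 'JNZ 2'. After: A=1 B=2 C=0 D=0 ZF=0 PC=2
Step 7: PC=2 exec 'MOV C, A'. After: A=1 B=2 C=1 D=0 ZF=0 PC=3
Step 8: PC=3 exec 'SUB C, B'. After: A=1 B=2 C=-1 D=0 ZF=0 PC=4
Step 9: PC=4 exec 'SUB A, 1'. After: A=0 B=2 C=-1 D=0 ZF=1 PC=5
Step 10: PC=5 exec 'JNZ 2'. After: A=0 B=2 C=-1 D=0 ZF=1 PC=6
Step 11: PC=6 exec 'ADD B, 6'. After: A=0 B=8 C=-1 D=0 ZF=0 PC=7
Step 12: PC=7 exec 'HALT'. After: A=0 B=8 C=-1 D=0 ZF=0 PC=7 HALTED
Total instructions executed: 12

Answer: 12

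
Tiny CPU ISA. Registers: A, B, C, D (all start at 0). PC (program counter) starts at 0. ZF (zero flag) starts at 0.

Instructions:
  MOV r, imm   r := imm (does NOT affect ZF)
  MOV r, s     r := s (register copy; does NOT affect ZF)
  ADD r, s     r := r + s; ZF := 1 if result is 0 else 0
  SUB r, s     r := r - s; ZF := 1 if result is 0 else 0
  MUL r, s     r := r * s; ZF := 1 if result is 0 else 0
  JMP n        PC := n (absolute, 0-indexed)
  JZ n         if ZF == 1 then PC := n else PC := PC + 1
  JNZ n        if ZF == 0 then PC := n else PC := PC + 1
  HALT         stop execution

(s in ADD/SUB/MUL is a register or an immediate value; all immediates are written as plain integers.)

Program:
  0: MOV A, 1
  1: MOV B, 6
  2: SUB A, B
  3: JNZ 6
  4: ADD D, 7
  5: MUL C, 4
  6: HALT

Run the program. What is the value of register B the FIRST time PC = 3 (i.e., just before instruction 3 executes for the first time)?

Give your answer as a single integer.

Step 1: PC=0 exec 'MOV A, 1'. After: A=1 B=0 C=0 D=0 ZF=0 PC=1
Step 2: PC=1 exec 'MOV B, 6'. After: A=1 B=6 C=0 D=0 ZF=0 PC=2
Step 3: PC=2 exec 'SUB A, B'. After: A=-5 B=6 C=0 D=0 ZF=0 PC=3
First time PC=3: B=6

6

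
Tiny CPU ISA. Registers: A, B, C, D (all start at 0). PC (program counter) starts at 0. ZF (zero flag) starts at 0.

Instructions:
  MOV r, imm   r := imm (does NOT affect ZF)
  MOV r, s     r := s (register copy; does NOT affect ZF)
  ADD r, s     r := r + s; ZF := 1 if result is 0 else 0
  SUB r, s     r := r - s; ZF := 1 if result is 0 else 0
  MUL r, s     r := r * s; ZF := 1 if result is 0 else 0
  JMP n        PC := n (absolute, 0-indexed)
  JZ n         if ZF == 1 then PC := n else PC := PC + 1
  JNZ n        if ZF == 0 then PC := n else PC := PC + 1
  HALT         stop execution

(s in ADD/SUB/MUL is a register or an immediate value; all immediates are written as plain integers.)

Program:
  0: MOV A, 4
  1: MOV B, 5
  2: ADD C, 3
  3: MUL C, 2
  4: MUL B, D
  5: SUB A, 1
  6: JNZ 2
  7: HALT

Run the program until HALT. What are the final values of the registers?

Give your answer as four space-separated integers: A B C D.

Answer: 0 0 90 0

Derivation:
Step 1: PC=0 exec 'MOV A, 4'. After: A=4 B=0 C=0 D=0 ZF=0 PC=1
Step 2: PC=1 exec 'MOV B, 5'. After: A=4 B=5 C=0 D=0 ZF=0 PC=2
Step 3: PC=2 exec 'ADD C, 3'. After: A=4 B=5 C=3 D=0 ZF=0 PC=3
Step 4: PC=3 exec 'MUL C, 2'. After: A=4 B=5 C=6 D=0 ZF=0 PC=4
Step 5: PC=4 exec 'MUL B, D'. After: A=4 B=0 C=6 D=0 ZF=1 PC=5
Step 6: PC=5 exec 'SUB A, 1'. After: A=3 B=0 C=6 D=0 ZF=0 PC=6
Step 7: PC=6 exec 'JNZ 2'. After: A=3 B=0 C=6 D=0 ZF=0 PC=2
Step 8: PC=2 exec 'ADD C, 3'. After: A=3 B=0 C=9 D=0 ZF=0 PC=3
Step 9: PC=3 exec 'MUL C, 2'. After: A=3 B=0 C=18 D=0 ZF=0 PC=4
Step 10: PC=4 exec 'MUL B, D'. After: A=3 B=0 C=18 D=0 ZF=1 PC=5
Step 11: PC=5 exec 'SUB A, 1'. After: A=2 B=0 C=18 D=0 ZF=0 PC=6
Step 12: PC=6 exec 'JNZ 2'. After: A=2 B=0 C=18 D=0 ZF=0 PC=2
Step 13: PC=2 exec 'ADD C, 3'. After: A=2 B=0 C=21 D=0 ZF=0 PC=3
Step 14: PC=3 exec 'MUL C, 2'. After: A=2 B=0 C=42 D=0 ZF=0 PC=4
Step 15: PC=4 exec 'MUL B, D'. After: A=2 B=0 C=42 D=0 ZF=1 PC=5
Step 16: PC=5 exec 'SUB A, 1'. After: A=1 B=0 C=42 D=0 ZF=0 PC=6
Step 17: PC=6 exec 'JNZ 2'. After: A=1 B=0 C=42 D=0 ZF=0 PC=2
Step 18: PC=2 exec 'ADD C, 3'. After: A=1 B=0 C=45 D=0 ZF=0 PC=3
Step 19: PC=3 exec 'MUL C, 2'. After: A=1 B=0 C=90 D=0 ZF=0 PC=4
Step 20: PC=4 exec 'MUL B, D'. After: A=1 B=0 C=90 D=0 ZF=1 PC=5
Step 21: PC=5 exec 'SUB A, 1'. After: A=0 B=0 C=90 D=0 ZF=1 PC=6
Step 22: PC=6 exec 'JNZ 2'. After: A=0 B=0 C=90 D=0 ZF=1 PC=7
Step 23: PC=7 exec 'HALT'. After: A=0 B=0 C=90 D=0 ZF=1 PC=7 HALTED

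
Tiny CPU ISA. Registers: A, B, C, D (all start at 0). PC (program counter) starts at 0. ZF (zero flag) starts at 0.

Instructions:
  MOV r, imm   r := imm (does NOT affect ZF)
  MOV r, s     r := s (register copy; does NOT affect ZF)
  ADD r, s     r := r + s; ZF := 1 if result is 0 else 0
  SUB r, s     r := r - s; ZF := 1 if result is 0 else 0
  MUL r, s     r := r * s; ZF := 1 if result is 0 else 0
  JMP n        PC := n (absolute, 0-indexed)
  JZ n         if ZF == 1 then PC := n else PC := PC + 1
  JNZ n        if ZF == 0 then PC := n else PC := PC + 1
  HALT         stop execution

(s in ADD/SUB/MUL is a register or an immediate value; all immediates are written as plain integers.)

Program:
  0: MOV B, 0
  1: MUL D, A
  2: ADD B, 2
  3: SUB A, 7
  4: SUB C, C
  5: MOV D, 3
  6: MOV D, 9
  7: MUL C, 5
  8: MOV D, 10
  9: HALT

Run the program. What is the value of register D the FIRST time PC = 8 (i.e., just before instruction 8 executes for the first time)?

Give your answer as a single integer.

Step 1: PC=0 exec 'MOV B, 0'. After: A=0 B=0 C=0 D=0 ZF=0 PC=1
Step 2: PC=1 exec 'MUL D, A'. After: A=0 B=0 C=0 D=0 ZF=1 PC=2
Step 3: PC=2 exec 'ADD B, 2'. After: A=0 B=2 C=0 D=0 ZF=0 PC=3
Step 4: PC=3 exec 'SUB A, 7'. After: A=-7 B=2 C=0 D=0 ZF=0 PC=4
Step 5: PC=4 exec 'SUB C, C'. After: A=-7 B=2 C=0 D=0 ZF=1 PC=5
Step 6: PC=5 exec 'MOV D, 3'. After: A=-7 B=2 C=0 D=3 ZF=1 PC=6
Step 7: PC=6 exec 'MOV D, 9'. After: A=-7 B=2 C=0 D=9 ZF=1 PC=7
Step 8: PC=7 exec 'MUL C, 5'. After: A=-7 B=2 C=0 D=9 ZF=1 PC=8
First time PC=8: D=9

9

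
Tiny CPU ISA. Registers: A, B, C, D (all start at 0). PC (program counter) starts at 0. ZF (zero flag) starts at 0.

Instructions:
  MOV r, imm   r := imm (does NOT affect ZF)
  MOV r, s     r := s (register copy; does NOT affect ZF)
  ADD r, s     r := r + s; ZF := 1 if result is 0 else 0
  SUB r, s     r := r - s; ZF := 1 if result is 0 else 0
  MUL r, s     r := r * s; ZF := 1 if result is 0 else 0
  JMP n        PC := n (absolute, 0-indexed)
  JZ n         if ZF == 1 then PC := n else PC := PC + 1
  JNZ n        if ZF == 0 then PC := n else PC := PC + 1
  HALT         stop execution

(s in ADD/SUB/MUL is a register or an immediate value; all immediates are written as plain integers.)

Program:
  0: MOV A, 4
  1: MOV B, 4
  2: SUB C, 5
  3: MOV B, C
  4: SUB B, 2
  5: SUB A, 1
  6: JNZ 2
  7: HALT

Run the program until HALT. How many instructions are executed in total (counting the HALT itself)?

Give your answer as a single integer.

Step 1: PC=0 exec 'MOV A, 4'. After: A=4 B=0 C=0 D=0 ZF=0 PC=1
Step 2: PC=1 exec 'MOV B, 4'. After: A=4 B=4 C=0 D=0 ZF=0 PC=2
Step 3: PC=2 exec 'SUB C, 5'. After: A=4 B=4 C=-5 D=0 ZF=0 PC=3
Step 4: PC=3 exec 'MOV B, C'. After: A=4 B=-5 C=-5 D=0 ZF=0 PC=4
Step 5: PC=4 exec 'SUB B, 2'. After: A=4 B=-7 C=-5 D=0 ZF=0 PC=5
Step 6: PC=5 exec 'SUB A, 1'. After: A=3 B=-7 C=-5 D=0 ZF=0 PC=6
Step 7: PC=6 exec 'JNZ 2'. After: A=3 B=-7 C=-5 D=0 ZF=0 PC=2
Step 8: PC=2 exec 'SUB C, 5'. After: A=3 B=-7 C=-10 D=0 ZF=0 PC=3
Step 9: PC=3 exec 'MOV B, C'. After: A=3 B=-10 C=-10 D=0 ZF=0 PC=4
Step 10: PC=4 exec 'SUB B, 2'. After: A=3 B=-12 C=-10 D=0 ZF=0 PC=5
Step 11: PC=5 exec 'SUB A, 1'. After: A=2 B=-12 C=-10 D=0 ZF=0 PC=6
Step 12: PC=6 exec 'JNZ 2'. After: A=2 B=-12 C=-10 D=0 ZF=0 PC=2
Step 13: PC=2 exec 'SUB C, 5'. After: A=2 B=-12 C=-15 D=0 ZF=0 PC=3
Step 14: PC=3 exec 'MOV B, C'. After: A=2 B=-15 C=-15 D=0 ZF=0 PC=4
Step 15: PC=4 exec 'SUB B, 2'. After: A=2 B=-17 C=-15 D=0 ZF=0 PC=5
Step 16: PC=5 exec 'SUB A, 1'. After: A=1 B=-17 C=-15 D=0 ZF=0 PC=6
Step 17: PC=6 exec 'JNZ 2'. After: A=1 B=-17 C=-15 D=0 ZF=0 PC=2
Step 18: PC=2 exec 'SUB C, 5'. After: A=1 B=-17 C=-20 D=0 ZF=0 PC=3
Step 19: PC=3 exec 'MOV B, C'. After: A=1 B=-20 C=-20 D=0 ZF=0 PC=4
Step 20: PC=4 exec 'SUB B, 2'. After: A=1 B=-22 C=-20 D=0 ZF=0 PC=5
Step 21: PC=5 exec 'SUB A, 1'. After: A=0 B=-22 C=-20 D=0 ZF=1 PC=6
Step 22: PC=6 exec 'JNZ 2'. After: A=0 B=-22 C=-20 D=0 ZF=1 PC=7
Step 23: PC=7 exec 'HALT'. After: A=0 B=-22 C=-20 D=0 ZF=1 PC=7 HALTED
Total instructions executed: 23

Answer: 23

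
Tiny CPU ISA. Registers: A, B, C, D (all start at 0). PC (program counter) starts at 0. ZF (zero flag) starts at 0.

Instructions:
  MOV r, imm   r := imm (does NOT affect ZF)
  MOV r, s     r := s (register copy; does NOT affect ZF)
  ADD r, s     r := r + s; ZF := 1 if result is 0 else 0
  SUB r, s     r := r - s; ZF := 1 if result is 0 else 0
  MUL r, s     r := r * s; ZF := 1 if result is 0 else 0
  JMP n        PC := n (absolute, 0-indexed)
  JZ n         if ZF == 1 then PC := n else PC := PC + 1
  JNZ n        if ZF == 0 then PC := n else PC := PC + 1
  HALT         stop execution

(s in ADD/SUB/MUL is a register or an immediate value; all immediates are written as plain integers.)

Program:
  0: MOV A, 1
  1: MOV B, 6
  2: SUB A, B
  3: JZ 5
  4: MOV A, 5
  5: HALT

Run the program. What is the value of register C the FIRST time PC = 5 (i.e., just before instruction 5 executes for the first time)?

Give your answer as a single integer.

Step 1: PC=0 exec 'MOV A, 1'. After: A=1 B=0 C=0 D=0 ZF=0 PC=1
Step 2: PC=1 exec 'MOV B, 6'. After: A=1 B=6 C=0 D=0 ZF=0 PC=2
Step 3: PC=2 exec 'SUB A, B'. After: A=-5 B=6 C=0 D=0 ZF=0 PC=3
Step 4: PC=3 exec 'JZ 5'. After: A=-5 B=6 C=0 D=0 ZF=0 PC=4
Step 5: PC=4 exec 'MOV A, 5'. After: A=5 B=6 C=0 D=0 ZF=0 PC=5
First time PC=5: C=0

0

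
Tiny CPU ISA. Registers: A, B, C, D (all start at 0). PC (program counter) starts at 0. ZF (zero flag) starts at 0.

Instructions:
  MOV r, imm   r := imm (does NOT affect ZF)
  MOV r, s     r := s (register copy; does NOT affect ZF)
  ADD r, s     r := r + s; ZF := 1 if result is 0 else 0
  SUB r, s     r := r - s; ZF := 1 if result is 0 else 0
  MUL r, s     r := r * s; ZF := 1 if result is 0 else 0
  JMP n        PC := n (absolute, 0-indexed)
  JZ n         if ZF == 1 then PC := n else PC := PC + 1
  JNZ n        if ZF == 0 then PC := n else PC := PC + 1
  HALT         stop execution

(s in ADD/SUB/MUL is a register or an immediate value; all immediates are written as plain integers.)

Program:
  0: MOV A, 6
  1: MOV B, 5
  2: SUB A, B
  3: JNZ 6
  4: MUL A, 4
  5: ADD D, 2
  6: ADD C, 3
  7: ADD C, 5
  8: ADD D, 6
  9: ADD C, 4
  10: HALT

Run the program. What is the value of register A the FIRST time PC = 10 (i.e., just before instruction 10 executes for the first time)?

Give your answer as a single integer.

Step 1: PC=0 exec 'MOV A, 6'. After: A=6 B=0 C=0 D=0 ZF=0 PC=1
Step 2: PC=1 exec 'MOV B, 5'. After: A=6 B=5 C=0 D=0 ZF=0 PC=2
Step 3: PC=2 exec 'SUB A, B'. After: A=1 B=5 C=0 D=0 ZF=0 PC=3
Step 4: PC=3 exec 'JNZ 6'. After: A=1 B=5 C=0 D=0 ZF=0 PC=6
Step 5: PC=6 exec 'ADD C, 3'. After: A=1 B=5 C=3 D=0 ZF=0 PC=7
Step 6: PC=7 exec 'ADD C, 5'. After: A=1 B=5 C=8 D=0 ZF=0 PC=8
Step 7: PC=8 exec 'ADD D, 6'. After: A=1 B=5 C=8 D=6 ZF=0 PC=9
Step 8: PC=9 exec 'ADD C, 4'. After: A=1 B=5 C=12 D=6 ZF=0 PC=10
First time PC=10: A=1

1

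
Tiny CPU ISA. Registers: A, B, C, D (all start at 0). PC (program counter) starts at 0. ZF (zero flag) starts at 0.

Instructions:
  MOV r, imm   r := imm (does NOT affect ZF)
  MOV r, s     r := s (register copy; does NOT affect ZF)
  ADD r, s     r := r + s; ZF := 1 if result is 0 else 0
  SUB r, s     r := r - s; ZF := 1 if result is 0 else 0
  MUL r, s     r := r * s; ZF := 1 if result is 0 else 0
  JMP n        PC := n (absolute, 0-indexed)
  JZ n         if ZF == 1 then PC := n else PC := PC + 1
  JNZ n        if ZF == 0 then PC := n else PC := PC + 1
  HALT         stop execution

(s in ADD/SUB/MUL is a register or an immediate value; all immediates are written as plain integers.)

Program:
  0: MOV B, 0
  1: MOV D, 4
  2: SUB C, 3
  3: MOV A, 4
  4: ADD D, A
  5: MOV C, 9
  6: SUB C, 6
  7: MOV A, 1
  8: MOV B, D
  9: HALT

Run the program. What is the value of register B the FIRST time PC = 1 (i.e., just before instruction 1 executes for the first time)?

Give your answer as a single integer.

Step 1: PC=0 exec 'MOV B, 0'. After: A=0 B=0 C=0 D=0 ZF=0 PC=1
First time PC=1: B=0

0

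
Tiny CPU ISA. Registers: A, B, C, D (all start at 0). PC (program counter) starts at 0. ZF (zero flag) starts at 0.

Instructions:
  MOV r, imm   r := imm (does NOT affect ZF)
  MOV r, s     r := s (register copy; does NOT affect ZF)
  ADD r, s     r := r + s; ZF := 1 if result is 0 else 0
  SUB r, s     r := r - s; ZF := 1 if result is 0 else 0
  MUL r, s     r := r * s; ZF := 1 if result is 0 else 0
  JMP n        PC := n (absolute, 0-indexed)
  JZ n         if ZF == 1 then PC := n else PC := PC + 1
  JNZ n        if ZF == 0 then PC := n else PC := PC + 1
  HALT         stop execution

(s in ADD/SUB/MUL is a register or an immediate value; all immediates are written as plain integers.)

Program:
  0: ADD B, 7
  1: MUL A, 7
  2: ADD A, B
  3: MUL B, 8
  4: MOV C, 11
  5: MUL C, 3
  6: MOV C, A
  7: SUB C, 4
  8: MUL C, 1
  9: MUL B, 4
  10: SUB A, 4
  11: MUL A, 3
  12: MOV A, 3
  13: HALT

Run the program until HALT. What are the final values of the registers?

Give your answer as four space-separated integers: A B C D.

Answer: 3 224 3 0

Derivation:
Step 1: PC=0 exec 'ADD B, 7'. After: A=0 B=7 C=0 D=0 ZF=0 PC=1
Step 2: PC=1 exec 'MUL A, 7'. After: A=0 B=7 C=0 D=0 ZF=1 PC=2
Step 3: PC=2 exec 'ADD A, B'. After: A=7 B=7 C=0 D=0 ZF=0 PC=3
Step 4: PC=3 exec 'MUL B, 8'. After: A=7 B=56 C=0 D=0 ZF=0 PC=4
Step 5: PC=4 exec 'MOV C, 11'. After: A=7 B=56 C=11 D=0 ZF=0 PC=5
Step 6: PC=5 exec 'MUL C, 3'. After: A=7 B=56 C=33 D=0 ZF=0 PC=6
Step 7: PC=6 exec 'MOV C, A'. After: A=7 B=56 C=7 D=0 ZF=0 PC=7
Step 8: PC=7 exec 'SUB C, 4'. After: A=7 B=56 C=3 D=0 ZF=0 PC=8
Step 9: PC=8 exec 'MUL C, 1'. After: A=7 B=56 C=3 D=0 ZF=0 PC=9
Step 10: PC=9 exec 'MUL B, 4'. After: A=7 B=224 C=3 D=0 ZF=0 PC=10
Step 11: PC=10 exec 'SUB A, 4'. After: A=3 B=224 C=3 D=0 ZF=0 PC=11
Step 12: PC=11 exec 'MUL A, 3'. After: A=9 B=224 C=3 D=0 ZF=0 PC=12
Step 13: PC=12 exec 'MOV A, 3'. After: A=3 B=224 C=3 D=0 ZF=0 PC=13
Step 14: PC=13 exec 'HALT'. After: A=3 B=224 C=3 D=0 ZF=0 PC=13 HALTED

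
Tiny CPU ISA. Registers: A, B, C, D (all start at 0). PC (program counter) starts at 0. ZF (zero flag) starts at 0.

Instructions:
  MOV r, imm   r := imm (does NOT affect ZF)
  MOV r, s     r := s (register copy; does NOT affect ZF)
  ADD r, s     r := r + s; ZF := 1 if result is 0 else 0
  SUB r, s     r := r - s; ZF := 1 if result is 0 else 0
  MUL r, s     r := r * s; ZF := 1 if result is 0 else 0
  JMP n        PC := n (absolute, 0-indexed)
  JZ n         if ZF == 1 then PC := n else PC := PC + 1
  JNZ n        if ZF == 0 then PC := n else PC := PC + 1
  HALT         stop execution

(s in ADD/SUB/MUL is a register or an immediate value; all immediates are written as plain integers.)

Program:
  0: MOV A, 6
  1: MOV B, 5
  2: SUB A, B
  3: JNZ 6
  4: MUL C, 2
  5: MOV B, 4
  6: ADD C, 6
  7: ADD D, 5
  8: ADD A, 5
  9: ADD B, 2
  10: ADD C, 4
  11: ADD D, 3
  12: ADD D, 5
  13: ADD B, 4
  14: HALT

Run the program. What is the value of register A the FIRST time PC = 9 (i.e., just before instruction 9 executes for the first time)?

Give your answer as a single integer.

Step 1: PC=0 exec 'MOV A, 6'. After: A=6 B=0 C=0 D=0 ZF=0 PC=1
Step 2: PC=1 exec 'MOV B, 5'. After: A=6 B=5 C=0 D=0 ZF=0 PC=2
Step 3: PC=2 exec 'SUB A, B'. After: A=1 B=5 C=0 D=0 ZF=0 PC=3
Step 4: PC=3 exec 'JNZ 6'. After: A=1 B=5 C=0 D=0 ZF=0 PC=6
Step 5: PC=6 exec 'ADD C, 6'. After: A=1 B=5 C=6 D=0 ZF=0 PC=7
Step 6: PC=7 exec 'ADD D, 5'. After: A=1 B=5 C=6 D=5 ZF=0 PC=8
Step 7: PC=8 exec 'ADD A, 5'. After: A=6 B=5 C=6 D=5 ZF=0 PC=9
First time PC=9: A=6

6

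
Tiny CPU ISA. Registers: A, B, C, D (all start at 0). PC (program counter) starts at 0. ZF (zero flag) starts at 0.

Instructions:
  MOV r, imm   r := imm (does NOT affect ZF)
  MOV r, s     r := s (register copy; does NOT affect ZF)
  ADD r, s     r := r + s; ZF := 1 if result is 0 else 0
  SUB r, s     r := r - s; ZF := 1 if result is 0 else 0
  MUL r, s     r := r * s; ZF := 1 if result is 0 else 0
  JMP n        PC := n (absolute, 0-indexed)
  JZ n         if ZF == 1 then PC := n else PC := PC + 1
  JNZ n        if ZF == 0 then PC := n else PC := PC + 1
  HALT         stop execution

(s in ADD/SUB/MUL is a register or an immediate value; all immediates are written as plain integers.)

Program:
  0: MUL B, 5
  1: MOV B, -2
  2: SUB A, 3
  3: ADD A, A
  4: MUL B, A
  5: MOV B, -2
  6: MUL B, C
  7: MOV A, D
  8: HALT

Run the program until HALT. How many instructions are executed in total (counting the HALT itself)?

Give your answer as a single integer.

Step 1: PC=0 exec 'MUL B, 5'. After: A=0 B=0 C=0 D=0 ZF=1 PC=1
Step 2: PC=1 exec 'MOV B, -2'. After: A=0 B=-2 C=0 D=0 ZF=1 PC=2
Step 3: PC=2 exec 'SUB A, 3'. After: A=-3 B=-2 C=0 D=0 ZF=0 PC=3
Step 4: PC=3 exec 'ADD A, A'. After: A=-6 B=-2 C=0 D=0 ZF=0 PC=4
Step 5: PC=4 exec 'MUL B, A'. After: A=-6 B=12 C=0 D=0 ZF=0 PC=5
Step 6: PC=5 exec 'MOV B, -2'. After: A=-6 B=-2 C=0 D=0 ZF=0 PC=6
Step 7: PC=6 exec 'MUL B, C'. After: A=-6 B=0 C=0 D=0 ZF=1 PC=7
Step 8: PC=7 exec 'MOV A, D'. After: A=0 B=0 C=0 D=0 ZF=1 PC=8
Step 9: PC=8 exec 'HALT'. After: A=0 B=0 C=0 D=0 ZF=1 PC=8 HALTED
Total instructions executed: 9

Answer: 9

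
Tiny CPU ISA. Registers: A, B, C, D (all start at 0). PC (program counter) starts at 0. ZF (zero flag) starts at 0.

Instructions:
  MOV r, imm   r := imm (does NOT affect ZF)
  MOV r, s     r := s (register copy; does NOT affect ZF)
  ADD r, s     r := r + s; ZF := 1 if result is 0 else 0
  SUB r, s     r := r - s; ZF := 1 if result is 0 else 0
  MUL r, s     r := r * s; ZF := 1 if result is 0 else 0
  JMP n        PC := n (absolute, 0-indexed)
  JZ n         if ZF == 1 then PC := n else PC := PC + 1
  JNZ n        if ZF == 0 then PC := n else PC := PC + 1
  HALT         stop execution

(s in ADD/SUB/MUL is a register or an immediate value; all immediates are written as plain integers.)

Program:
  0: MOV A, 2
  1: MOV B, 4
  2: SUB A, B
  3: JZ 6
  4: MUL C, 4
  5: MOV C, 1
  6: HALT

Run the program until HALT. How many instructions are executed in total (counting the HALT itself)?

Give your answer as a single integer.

Step 1: PC=0 exec 'MOV A, 2'. After: A=2 B=0 C=0 D=0 ZF=0 PC=1
Step 2: PC=1 exec 'MOV B, 4'. After: A=2 B=4 C=0 D=0 ZF=0 PC=2
Step 3: PC=2 exec 'SUB A, B'. After: A=-2 B=4 C=0 D=0 ZF=0 PC=3
Step 4: PC=3 exec 'JZ 6'. After: A=-2 B=4 C=0 D=0 ZF=0 PC=4
Step 5: PC=4 exec 'MUL C, 4'. After: A=-2 B=4 C=0 D=0 ZF=1 PC=5
Step 6: PC=5 exec 'MOV C, 1'. After: A=-2 B=4 C=1 D=0 ZF=1 PC=6
Step 7: PC=6 exec 'HALT'. After: A=-2 B=4 C=1 D=0 ZF=1 PC=6 HALTED
Total instructions executed: 7

Answer: 7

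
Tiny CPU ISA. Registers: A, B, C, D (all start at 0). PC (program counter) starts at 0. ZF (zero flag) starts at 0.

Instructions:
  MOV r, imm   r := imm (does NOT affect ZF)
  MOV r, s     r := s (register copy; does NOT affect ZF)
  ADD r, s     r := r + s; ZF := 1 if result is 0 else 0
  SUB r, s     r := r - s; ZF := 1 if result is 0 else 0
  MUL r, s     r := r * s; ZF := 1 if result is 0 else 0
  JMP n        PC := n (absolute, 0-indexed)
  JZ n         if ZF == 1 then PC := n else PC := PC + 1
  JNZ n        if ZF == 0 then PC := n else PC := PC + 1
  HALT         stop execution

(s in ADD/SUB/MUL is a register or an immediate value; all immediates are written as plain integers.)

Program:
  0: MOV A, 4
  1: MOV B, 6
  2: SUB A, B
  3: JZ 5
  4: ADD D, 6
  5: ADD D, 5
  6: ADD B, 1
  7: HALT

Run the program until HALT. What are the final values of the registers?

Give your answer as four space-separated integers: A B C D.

Step 1: PC=0 exec 'MOV A, 4'. After: A=4 B=0 C=0 D=0 ZF=0 PC=1
Step 2: PC=1 exec 'MOV B, 6'. After: A=4 B=6 C=0 D=0 ZF=0 PC=2
Step 3: PC=2 exec 'SUB A, B'. After: A=-2 B=6 C=0 D=0 ZF=0 PC=3
Step 4: PC=3 exec 'JZ 5'. After: A=-2 B=6 C=0 D=0 ZF=0 PC=4
Step 5: PC=4 exec 'ADD D, 6'. After: A=-2 B=6 C=0 D=6 ZF=0 PC=5
Step 6: PC=5 exec 'ADD D, 5'. After: A=-2 B=6 C=0 D=11 ZF=0 PC=6
Step 7: PC=6 exec 'ADD B, 1'. After: A=-2 B=7 C=0 D=11 ZF=0 PC=7
Step 8: PC=7 exec 'HALT'. After: A=-2 B=7 C=0 D=11 ZF=0 PC=7 HALTED

Answer: -2 7 0 11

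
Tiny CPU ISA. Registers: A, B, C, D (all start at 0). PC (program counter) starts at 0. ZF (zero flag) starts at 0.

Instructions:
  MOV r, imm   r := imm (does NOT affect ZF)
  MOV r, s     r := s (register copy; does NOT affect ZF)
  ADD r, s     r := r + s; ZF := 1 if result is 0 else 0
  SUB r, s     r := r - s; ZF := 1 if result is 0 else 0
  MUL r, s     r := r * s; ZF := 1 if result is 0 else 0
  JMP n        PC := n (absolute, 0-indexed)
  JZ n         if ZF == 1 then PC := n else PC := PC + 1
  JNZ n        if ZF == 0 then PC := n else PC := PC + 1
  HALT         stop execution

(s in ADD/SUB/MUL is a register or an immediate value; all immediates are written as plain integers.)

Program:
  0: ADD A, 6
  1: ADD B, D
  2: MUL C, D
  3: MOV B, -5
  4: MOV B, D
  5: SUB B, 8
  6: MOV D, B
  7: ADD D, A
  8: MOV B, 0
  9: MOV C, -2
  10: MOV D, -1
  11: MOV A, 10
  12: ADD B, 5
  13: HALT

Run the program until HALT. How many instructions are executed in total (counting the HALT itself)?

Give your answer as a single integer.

Answer: 14

Derivation:
Step 1: PC=0 exec 'ADD A, 6'. After: A=6 B=0 C=0 D=0 ZF=0 PC=1
Step 2: PC=1 exec 'ADD B, D'. After: A=6 B=0 C=0 D=0 ZF=1 PC=2
Step 3: PC=2 exec 'MUL C, D'. After: A=6 B=0 C=0 D=0 ZF=1 PC=3
Step 4: PC=3 exec 'MOV B, -5'. After: A=6 B=-5 C=0 D=0 ZF=1 PC=4
Step 5: PC=4 exec 'MOV B, D'. After: A=6 B=0 C=0 D=0 ZF=1 PC=5
Step 6: PC=5 exec 'SUB B, 8'. After: A=6 B=-8 C=0 D=0 ZF=0 PC=6
Step 7: PC=6 exec 'MOV D, B'. After: A=6 B=-8 C=0 D=-8 ZF=0 PC=7
Step 8: PC=7 exec 'ADD D, A'. After: A=6 B=-8 C=0 D=-2 ZF=0 PC=8
Step 9: PC=8 exec 'MOV B, 0'. After: A=6 B=0 C=0 D=-2 ZF=0 PC=9
Step 10: PC=9 exec 'MOV C, -2'. After: A=6 B=0 C=-2 D=-2 ZF=0 PC=10
Step 11: PC=10 exec 'MOV D, -1'. After: A=6 B=0 C=-2 D=-1 ZF=0 PC=11
Step 12: PC=11 exec 'MOV A, 10'. After: A=10 B=0 C=-2 D=-1 ZF=0 PC=12
Step 13: PC=12 exec 'ADD B, 5'. After: A=10 B=5 C=-2 D=-1 ZF=0 PC=13
Step 14: PC=13 exec 'HALT'. After: A=10 B=5 C=-2 D=-1 ZF=0 PC=13 HALTED
Total instructions executed: 14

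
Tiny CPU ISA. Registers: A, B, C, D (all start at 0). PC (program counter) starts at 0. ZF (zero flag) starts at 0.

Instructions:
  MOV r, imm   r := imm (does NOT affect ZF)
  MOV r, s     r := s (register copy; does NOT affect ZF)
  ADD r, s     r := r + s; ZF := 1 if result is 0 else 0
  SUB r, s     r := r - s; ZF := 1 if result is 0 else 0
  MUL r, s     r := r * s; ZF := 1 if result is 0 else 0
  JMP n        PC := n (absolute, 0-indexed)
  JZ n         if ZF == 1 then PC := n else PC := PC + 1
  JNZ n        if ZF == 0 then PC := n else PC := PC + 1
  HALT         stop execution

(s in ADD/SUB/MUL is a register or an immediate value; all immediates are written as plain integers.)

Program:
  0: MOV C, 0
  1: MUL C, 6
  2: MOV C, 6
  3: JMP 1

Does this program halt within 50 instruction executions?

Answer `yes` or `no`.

Step 1: PC=0 exec 'MOV C, 0'. After: A=0 B=0 C=0 D=0 ZF=0 PC=1
Step 2: PC=1 exec 'MUL C, 6'. After: A=0 B=0 C=0 D=0 ZF=1 PC=2
Step 3: PC=2 exec 'MOV C, 6'. After: A=0 B=0 C=6 D=0 ZF=1 PC=3
Step 4: PC=3 exec 'JMP 1'. After: A=0 B=0 C=6 D=0 ZF=1 PC=1
Step 5: PC=1 exec 'MUL C, 6'. After: A=0 B=0 C=36 D=0 ZF=0 PC=2
Step 6: PC=2 exec 'MOV C, 6'. After: A=0 B=0 C=6 D=0 ZF=0 PC=3
Step 7: PC=3 exec 'JMP 1'. After: A=0 B=0 C=6 D=0 ZF=0 PC=1
Step 8: PC=1 exec 'MUL C, 6'. After: A=0 B=0 C=36 D=0 ZF=0 PC=2
State after step 8 equals state after step 5: the program is in a cycle of length 3 and will never halt.

Answer: no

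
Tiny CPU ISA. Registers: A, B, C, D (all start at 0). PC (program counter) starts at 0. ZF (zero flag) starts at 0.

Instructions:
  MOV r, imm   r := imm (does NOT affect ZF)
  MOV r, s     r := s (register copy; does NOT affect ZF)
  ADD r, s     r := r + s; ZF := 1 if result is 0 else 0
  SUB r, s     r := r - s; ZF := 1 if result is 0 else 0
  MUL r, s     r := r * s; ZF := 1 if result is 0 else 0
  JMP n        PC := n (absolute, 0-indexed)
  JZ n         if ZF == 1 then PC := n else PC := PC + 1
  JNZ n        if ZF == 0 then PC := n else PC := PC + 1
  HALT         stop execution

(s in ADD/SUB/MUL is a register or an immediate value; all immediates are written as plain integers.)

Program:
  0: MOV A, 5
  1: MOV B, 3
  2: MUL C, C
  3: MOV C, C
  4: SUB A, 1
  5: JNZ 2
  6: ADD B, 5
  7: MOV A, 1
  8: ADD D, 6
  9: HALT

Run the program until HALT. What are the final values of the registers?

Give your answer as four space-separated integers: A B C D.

Step 1: PC=0 exec 'MOV A, 5'. After: A=5 B=0 C=0 D=0 ZF=0 PC=1
Step 2: PC=1 exec 'MOV B, 3'. After: A=5 B=3 C=0 D=0 ZF=0 PC=2
Step 3: PC=2 exec 'MUL C, C'. After: A=5 B=3 C=0 D=0 ZF=1 PC=3
Step 4: PC=3 exec 'MOV C, C'. After: A=5 B=3 C=0 D=0 ZF=1 PC=4
Step 5: PC=4 exec 'SUB A, 1'. After: A=4 B=3 C=0 D=0 ZF=0 PC=5
Step 6: PC=5 exec 'JNZ 2'. After: A=4 B=3 C=0 D=0 ZF=0 PC=2
Step 7: PC=2 exec 'MUL C, C'. After: A=4 B=3 C=0 D=0 ZF=1 PC=3
Step 8: PC=3 exec 'MOV C, C'. After: A=4 B=3 C=0 D=0 ZF=1 PC=4
Step 9: PC=4 exec 'SUB A, 1'. After: A=3 B=3 C=0 D=0 ZF=0 PC=5
Step 10: PC=5 exec 'JNZ 2'. After: A=3 B=3 C=0 D=0 ZF=0 PC=2
Step 11: PC=2 exec 'MUL C, C'. After: A=3 B=3 C=0 D=0 ZF=1 PC=3
Step 12: PC=3 exec 'MOV C, C'. After: A=3 B=3 C=0 D=0 ZF=1 PC=4
Step 13: PC=4 exec 'SUB A, 1'. After: A=2 B=3 C=0 D=0 ZF=0 PC=5
Step 14: PC=5 exec 'JNZ 2'. After: A=2 B=3 C=0 D=0 ZF=0 PC=2
Step 15: PC=2 exec 'MUL C, C'. After: A=2 B=3 C=0 D=0 ZF=1 PC=3
Step 16: PC=3 exec 'MOV C, C'. After: A=2 B=3 C=0 D=0 ZF=1 PC=4
Step 17: PC=4 exec 'SUB A, 1'. After: A=1 B=3 C=0 D=0 ZF=0 PC=5
Step 18: PC=5 exec 'JNZ 2'. After: A=1 B=3 C=0 D=0 ZF=0 PC=2
Step 19: PC=2 exec 'MUL C, C'. After: A=1 B=3 C=0 D=0 ZF=1 PC=3
Step 20: PC=3 exec 'MOV C, C'. After: A=1 B=3 C=0 D=0 ZF=1 PC=4
Step 21: PC=4 exec 'SUB A, 1'. After: A=0 B=3 C=0 D=0 ZF=1 PC=5
Step 22: PC=5 exec 'JNZ 2'. After: A=0 B=3 C=0 D=0 ZF=1 PC=6
Step 23: PC=6 exec 'ADD B, 5'. After: A=0 B=8 C=0 D=0 ZF=0 PC=7
Step 24: PC=7 exec 'MOV A, 1'. After: A=1 B=8 C=0 D=0 ZF=0 PC=8
Step 25: PC=8 exec 'ADD D, 6'. After: A=1 B=8 C=0 D=6 ZF=0 PC=9
Step 26: PC=9 exec 'HALT'. After: A=1 B=8 C=0 D=6 ZF=0 PC=9 HALTED

Answer: 1 8 0 6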